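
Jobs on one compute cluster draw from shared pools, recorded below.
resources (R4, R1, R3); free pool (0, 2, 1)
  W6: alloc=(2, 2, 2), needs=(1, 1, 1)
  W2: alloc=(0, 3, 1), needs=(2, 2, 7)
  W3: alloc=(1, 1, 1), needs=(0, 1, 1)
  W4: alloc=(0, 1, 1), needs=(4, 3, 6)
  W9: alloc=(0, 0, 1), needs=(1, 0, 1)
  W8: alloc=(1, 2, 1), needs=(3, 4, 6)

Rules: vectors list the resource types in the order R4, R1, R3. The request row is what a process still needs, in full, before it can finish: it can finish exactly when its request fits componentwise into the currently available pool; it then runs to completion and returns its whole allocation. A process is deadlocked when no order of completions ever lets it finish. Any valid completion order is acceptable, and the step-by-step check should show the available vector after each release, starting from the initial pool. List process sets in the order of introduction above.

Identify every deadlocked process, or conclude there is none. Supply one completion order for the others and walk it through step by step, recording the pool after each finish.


Deadlocked: W2, W4 and W8.
Key observation: W3, W6, W9 can finish, but then (3, 5, 5) is all there is, and the blocked group's R3 demands exceed it.
One completion order for the rest: W3, W6, W9. Walking it through:
  pool = (0, 2, 1)
  W3: need (0, 1, 1) fits (0, 2, 1); releases (1, 1, 1), pool now (1, 3, 2)
  W6: need (1, 1, 1) fits (1, 3, 2); releases (2, 2, 2), pool now (3, 5, 4)
  W9: need (1, 0, 1) fits (3, 5, 4); releases (0, 0, 1), pool now (3, 5, 5)
The stuck group stays short no matter what:
  W2 cannot run: need (2, 2, 7) vs free (3, 5, 5) (insufficient R3)
  W4 cannot run: need (4, 3, 6) vs free (3, 5, 5) (insufficient R4 and R3)
  W8 cannot run: need (3, 4, 6) vs free (3, 5, 5) (insufficient R3)


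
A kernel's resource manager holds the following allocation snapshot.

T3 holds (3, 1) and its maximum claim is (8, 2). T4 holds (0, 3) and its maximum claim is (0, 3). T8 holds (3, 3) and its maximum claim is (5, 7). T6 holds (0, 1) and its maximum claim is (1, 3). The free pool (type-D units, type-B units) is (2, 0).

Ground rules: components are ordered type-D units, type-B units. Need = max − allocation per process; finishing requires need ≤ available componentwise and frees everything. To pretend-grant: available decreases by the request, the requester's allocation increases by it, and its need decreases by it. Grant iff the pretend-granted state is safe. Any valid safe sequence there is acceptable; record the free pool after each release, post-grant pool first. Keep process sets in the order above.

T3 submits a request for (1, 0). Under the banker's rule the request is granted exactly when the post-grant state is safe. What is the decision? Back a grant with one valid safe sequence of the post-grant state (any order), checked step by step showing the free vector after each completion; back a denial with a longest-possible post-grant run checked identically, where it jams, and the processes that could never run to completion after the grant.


DENY — the pretend-granted state is unsafe.
Key observation: after T4, T6 complete, (1, 4) is the best the pool ever gets, yet each leftover process wants more type-D units.
After a pretend grant, a maximal execution: T4, T6 — then nothing else fits. Verifying each step:
  pool = (1, 0)
  T4: need (0, 0) fits (1, 0); releases (0, 3), pool now (1, 3)
  T6: need (1, 2) fits (1, 3); releases (0, 1), pool now (1, 4)
  T3 cannot run: need (4, 1) vs free (1, 4) (insufficient type-D units)
  T8 cannot run: need (2, 4) vs free (1, 4) (insufficient type-D units)
Post-grant, the permanently blocked set is T3 and T8.


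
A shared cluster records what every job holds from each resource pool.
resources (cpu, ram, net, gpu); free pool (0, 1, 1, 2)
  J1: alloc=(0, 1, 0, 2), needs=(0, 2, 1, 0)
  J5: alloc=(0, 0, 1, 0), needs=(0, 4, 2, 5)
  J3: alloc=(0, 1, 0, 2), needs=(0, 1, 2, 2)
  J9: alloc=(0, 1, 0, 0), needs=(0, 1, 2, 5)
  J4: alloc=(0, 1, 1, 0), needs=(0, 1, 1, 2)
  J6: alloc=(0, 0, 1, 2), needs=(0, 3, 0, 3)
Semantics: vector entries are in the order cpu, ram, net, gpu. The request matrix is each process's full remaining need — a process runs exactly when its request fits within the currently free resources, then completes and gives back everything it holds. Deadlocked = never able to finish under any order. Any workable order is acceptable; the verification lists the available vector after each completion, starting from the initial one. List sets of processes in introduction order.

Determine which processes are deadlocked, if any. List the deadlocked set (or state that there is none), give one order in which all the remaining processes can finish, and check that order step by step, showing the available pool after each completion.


Nothing here is deadlocked.
Key observation: J4 can run right away; the returned allocation unlocks the remaining processes in turn.
One completion order for the rest: J4, J1, J3, J6, J9, J5. Verifying each step:
  pool = (0, 1, 1, 2)
  run J4 (needs (0, 1, 1, 2), free (0, 1, 1, 2)); after release of (0, 1, 1, 0) the pool is (0, 2, 2, 2)
  run J1 (needs (0, 2, 1, 0), free (0, 2, 2, 2)); after release of (0, 1, 0, 2) the pool is (0, 3, 2, 4)
  run J3 (needs (0, 1, 2, 2), free (0, 3, 2, 4)); after release of (0, 1, 0, 2) the pool is (0, 4, 2, 6)
  run J6 (needs (0, 3, 0, 3), free (0, 4, 2, 6)); after release of (0, 0, 1, 2) the pool is (0, 4, 3, 8)
  run J9 (needs (0, 1, 2, 5), free (0, 4, 3, 8)); after release of (0, 1, 0, 0) the pool is (0, 5, 3, 8)
  run J5 (needs (0, 4, 2, 5), free (0, 5, 3, 8)); after release of (0, 0, 1, 0) the pool is (0, 5, 4, 8)


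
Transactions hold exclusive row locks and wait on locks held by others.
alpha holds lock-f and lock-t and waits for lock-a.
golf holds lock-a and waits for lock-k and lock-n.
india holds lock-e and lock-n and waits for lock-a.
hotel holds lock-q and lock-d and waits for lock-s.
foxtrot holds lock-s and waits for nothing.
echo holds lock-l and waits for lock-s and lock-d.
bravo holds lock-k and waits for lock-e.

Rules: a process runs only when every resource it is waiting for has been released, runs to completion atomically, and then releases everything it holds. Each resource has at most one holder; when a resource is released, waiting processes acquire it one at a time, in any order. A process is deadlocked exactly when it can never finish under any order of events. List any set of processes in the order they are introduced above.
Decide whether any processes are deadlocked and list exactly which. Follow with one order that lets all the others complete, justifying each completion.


The deadlocked set is alpha, golf, india and bravo.
Key observation: the knot is the closed ring of waits golf -> india -> golf; bravo is caught in further circular waits and alpha waits into the deadlock from upstream.
One completion order for the rest: foxtrot, hotel, echo.
Walking it through:
  foxtrot: no waits; runs immediately, freeing lock-s
  hotel: everything it awaited (lock-s) is free; runs, freeing lock-q and lock-d
  echo: everything it awaited (lock-s and lock-d) is free; runs, freeing lock-l


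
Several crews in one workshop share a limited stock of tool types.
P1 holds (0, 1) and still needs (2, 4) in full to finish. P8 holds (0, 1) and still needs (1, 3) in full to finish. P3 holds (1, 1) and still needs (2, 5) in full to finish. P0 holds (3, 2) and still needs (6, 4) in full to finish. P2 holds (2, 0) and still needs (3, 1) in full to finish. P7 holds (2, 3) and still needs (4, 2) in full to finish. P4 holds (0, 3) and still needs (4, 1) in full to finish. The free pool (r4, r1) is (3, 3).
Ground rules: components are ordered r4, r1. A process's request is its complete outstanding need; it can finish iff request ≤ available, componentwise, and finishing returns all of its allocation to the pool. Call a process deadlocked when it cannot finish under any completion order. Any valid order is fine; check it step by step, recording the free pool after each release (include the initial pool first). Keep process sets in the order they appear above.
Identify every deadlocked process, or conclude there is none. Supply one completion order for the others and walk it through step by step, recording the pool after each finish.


No process is deadlocked.
Key observation: P8 can run right away; the returned allocation unlocks the remaining processes in turn.
A valid finishing order for the others: P8, P2, P4, P7, P0, P1, P3. Check, step by step:
  pool = (3, 3)
  P8: need (1, 3) fits (3, 3); releases (0, 1), pool now (3, 4)
  P2: need (3, 1) fits (3, 4); releases (2, 0), pool now (5, 4)
  P4: need (4, 1) fits (5, 4); releases (0, 3), pool now (5, 7)
  P7: need (4, 2) fits (5, 7); releases (2, 3), pool now (7, 10)
  P0: need (6, 4) fits (7, 10); releases (3, 2), pool now (10, 12)
  P1: need (2, 4) fits (10, 12); releases (0, 1), pool now (10, 13)
  P3: need (2, 5) fits (10, 13); releases (1, 1), pool now (11, 14)


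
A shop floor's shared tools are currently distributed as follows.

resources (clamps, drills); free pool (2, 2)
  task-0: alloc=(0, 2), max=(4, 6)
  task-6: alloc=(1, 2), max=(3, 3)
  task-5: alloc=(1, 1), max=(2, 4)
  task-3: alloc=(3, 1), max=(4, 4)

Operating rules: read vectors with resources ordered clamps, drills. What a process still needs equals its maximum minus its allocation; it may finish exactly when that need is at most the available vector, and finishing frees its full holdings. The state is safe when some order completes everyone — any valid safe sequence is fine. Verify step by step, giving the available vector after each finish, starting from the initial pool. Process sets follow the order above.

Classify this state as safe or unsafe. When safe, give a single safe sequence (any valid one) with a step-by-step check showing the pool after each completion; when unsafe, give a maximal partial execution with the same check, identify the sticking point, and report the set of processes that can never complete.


The state is SAFE; one workable sequence: task-6, task-3, task-5, task-0.
Key observation: the first exact fit in this order is task-6 — it needs (2, 1) with (2, 2) free, meeting a requested resource to the last unit.
Walking it through:
  pool = (2, 2)
  run task-6 (needs (2, 1), free (2, 2)); after release of (1, 2) the pool is (3, 4)
  run task-3 (needs (1, 3), free (3, 4)); after release of (3, 1) the pool is (6, 5)
  run task-5 (needs (1, 3), free (6, 5)); after release of (1, 1) the pool is (7, 6)
  run task-0 (needs (4, 4), free (7, 6)); after release of (0, 2) the pool is (7, 8)


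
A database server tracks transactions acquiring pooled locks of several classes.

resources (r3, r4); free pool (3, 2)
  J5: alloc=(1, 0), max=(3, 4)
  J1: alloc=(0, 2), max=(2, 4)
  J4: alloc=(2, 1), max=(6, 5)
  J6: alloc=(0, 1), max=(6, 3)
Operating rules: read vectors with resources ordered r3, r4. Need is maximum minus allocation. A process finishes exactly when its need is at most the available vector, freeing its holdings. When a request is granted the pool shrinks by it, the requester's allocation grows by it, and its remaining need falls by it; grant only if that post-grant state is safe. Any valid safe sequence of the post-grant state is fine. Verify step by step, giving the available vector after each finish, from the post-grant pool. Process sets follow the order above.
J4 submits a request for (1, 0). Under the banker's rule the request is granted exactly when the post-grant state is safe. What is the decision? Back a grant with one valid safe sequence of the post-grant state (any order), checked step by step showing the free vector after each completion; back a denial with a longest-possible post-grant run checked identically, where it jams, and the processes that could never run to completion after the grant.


GRANT. The post-grant state is safe; one safe sequence: J1, J5, J4, J6.
Key observation: (2, 2) free after granting still covers J1 first, and each release covers the next.
Check on the post-grant state, step by step:
  pool = (2, 2)
  J1: need (2, 2) fits (2, 2); releases (0, 2), pool now (2, 4)
  J5: need (2, 4) fits (2, 4); releases (1, 0), pool now (3, 4)
  J4: need (3, 4) fits (3, 4); releases (3, 1), pool now (6, 5)
  J6: need (6, 2) fits (6, 5); releases (0, 1), pool now (6, 6)


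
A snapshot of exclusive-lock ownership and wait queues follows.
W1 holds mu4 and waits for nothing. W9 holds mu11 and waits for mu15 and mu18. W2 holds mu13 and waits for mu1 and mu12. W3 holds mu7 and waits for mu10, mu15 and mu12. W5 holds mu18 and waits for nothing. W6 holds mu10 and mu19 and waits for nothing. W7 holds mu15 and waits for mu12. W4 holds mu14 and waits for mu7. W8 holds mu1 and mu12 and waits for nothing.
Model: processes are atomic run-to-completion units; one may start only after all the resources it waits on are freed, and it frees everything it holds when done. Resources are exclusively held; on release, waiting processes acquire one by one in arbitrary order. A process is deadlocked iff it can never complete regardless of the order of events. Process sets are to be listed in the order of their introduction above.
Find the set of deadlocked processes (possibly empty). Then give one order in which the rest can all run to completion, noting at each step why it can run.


The deadlocked set is empty.
Key observation: all waits point, directly or indirectly, at processes that can finish, so nothing is permanently blocked.
One completion order for the rest: W8, W5, W6, W1, W7, W2, W9, W3, W4.
Verifying each step:
  W8 waits on nothing -> runs at once and releases mu1 and mu12
  W5 waits on nothing -> runs at once and releases mu18
  W6 waits on nothing -> runs at once and releases mu10 and mu19
  W1 waits on nothing -> runs at once and releases mu4
  W7: everything it awaited (mu12) is free; runs, freeing mu15
  W2: everything it awaited (mu1 and mu12) is free; runs, freeing mu13
  W9: everything it awaited (mu15 and mu18) is free; runs, freeing mu11
  W3: everything it awaited (mu10, mu15 and mu12) is free; runs, freeing mu7
  W4: everything it awaited (mu7) is free; runs, freeing mu14


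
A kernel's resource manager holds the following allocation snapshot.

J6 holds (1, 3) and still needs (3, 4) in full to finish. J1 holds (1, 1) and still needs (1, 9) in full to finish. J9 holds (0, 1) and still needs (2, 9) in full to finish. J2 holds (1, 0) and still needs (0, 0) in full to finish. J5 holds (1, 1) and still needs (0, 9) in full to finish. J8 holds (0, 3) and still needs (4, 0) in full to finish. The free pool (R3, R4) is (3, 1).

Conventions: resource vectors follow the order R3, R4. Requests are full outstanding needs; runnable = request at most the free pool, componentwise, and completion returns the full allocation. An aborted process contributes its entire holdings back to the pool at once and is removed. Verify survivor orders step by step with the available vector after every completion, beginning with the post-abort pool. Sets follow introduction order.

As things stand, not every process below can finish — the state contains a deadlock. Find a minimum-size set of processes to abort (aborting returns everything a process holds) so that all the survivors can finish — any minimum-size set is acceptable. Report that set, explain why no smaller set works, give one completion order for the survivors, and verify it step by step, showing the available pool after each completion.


The answer: abort J1 and J9.
Key observation: the deadlocked J5 becomes finishable only because J1 and J9 released (1, 2); it completes at step 3 below.
Minimality, checking each single-abort alternative: J6 alone leaves J1 blocked (short on R4); J1 alone leaves J9 blocked (short on R4); J9 alone leaves J1 blocked (short on R4); J2 alone leaves J1 blocked (short on R4); J5 alone leaves J1 blocked (short on R4); J8 alone leaves J1 blocked (short on R4).
The survivors complete as J8, J6, J5, J2. Verifying each step (starting from the post-abort pool):
  pool = (4, 3)
  J8 needs (4, 0) <= (4, 3) -> finishes; pool += (0, 3) = (4, 6)
  J6 needs (3, 4) <= (4, 6) -> finishes; pool += (1, 3) = (5, 9)
  J5 needs (0, 9) <= (5, 9) -> finishes; pool += (1, 1) = (6, 10)
  J2 needs (0, 0) <= (6, 10) -> finishes; pool += (1, 0) = (7, 10)


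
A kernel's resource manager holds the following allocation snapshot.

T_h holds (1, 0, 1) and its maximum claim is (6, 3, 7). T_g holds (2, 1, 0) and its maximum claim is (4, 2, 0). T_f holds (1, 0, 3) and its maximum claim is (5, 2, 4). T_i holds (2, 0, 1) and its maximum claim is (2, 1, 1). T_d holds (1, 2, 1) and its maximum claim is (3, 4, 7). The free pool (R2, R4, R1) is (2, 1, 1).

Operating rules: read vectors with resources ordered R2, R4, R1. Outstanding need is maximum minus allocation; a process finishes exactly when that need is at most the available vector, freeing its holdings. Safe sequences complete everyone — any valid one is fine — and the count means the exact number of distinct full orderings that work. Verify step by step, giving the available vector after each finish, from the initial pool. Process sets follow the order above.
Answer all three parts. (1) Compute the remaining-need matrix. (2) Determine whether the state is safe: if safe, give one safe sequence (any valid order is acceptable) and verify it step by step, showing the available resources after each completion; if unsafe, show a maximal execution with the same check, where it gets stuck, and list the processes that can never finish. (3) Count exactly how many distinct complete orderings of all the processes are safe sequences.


(1) Remaining need (order R2, R4, R1):
  T_h: (5, 3, 6)
  T_g: (2, 1, 0)
  T_f: (4, 2, 1)
  T_i: (0, 1, 0)
  T_d: (2, 2, 6)
(2) UNSAFE.
Key observation: R1 is the bottleneck — with T_i, T_g, T_f done the pool holds (7, 2, 5), short of every remaining need.
A maximal execution: T_i, T_g, T_f — then nothing else fits. Check, step by step:
  pool = (2, 1, 1)
  run T_i (needs (0, 1, 0), free (2, 1, 1)); after release of (2, 0, 1) the pool is (4, 1, 2)
  run T_g (needs (2, 1, 0), free (4, 1, 2)); after release of (2, 1, 0) the pool is (6, 2, 2)
  run T_f (needs (4, 2, 1), free (6, 2, 2)); after release of (1, 0, 3) the pool is (7, 2, 5)
  T_h still needs (5, 3, 6) but only (7, 2, 5) is free — short on R4 and R1
  T_d still needs (2, 2, 6) but only (7, 2, 5) is free — short on R1
Never able to finish: T_h and T_d.
(3) Exactly 0 of the possible complete orderings are safe sequences.


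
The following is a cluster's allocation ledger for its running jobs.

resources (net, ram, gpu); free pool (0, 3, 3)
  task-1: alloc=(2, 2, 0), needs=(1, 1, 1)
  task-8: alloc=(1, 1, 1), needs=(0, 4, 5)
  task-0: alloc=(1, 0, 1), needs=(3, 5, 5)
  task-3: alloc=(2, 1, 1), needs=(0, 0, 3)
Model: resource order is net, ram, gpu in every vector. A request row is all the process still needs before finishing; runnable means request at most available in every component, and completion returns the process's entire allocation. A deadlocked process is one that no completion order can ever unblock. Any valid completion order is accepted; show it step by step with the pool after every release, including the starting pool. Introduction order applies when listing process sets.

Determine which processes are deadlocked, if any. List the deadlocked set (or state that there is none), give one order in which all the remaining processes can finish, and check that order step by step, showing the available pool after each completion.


The deadlocked set is task-8 and task-0.
Key observation: even finishing task-3, task-1 leaves just (4, 6, 4) free — too little gpu for any of the remaining processes.
A valid finishing order for the others: task-3, task-1. Walking it through:
  pool = (0, 3, 3)
  task-3: need (0, 0, 3) fits (0, 3, 3); releases (2, 1, 1), pool now (2, 4, 4)
  task-1: need (1, 1, 1) fits (2, 4, 4); releases (2, 2, 0), pool now (4, 6, 4)
The stuck group stays short no matter what:
  task-8 cannot run: need (0, 4, 5) vs free (4, 6, 4) (insufficient gpu)
  task-0 cannot run: need (3, 5, 5) vs free (4, 6, 4) (insufficient gpu)


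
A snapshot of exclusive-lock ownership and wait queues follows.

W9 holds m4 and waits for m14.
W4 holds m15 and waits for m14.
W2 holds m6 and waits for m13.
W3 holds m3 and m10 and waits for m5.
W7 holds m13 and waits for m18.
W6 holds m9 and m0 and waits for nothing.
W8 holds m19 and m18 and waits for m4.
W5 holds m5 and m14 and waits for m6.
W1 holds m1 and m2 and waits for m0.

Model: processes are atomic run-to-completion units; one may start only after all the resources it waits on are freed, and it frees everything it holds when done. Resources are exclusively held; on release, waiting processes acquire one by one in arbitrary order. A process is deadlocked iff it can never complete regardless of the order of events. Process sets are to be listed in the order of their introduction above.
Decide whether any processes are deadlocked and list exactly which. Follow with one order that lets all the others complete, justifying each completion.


Deadlocked set: W9, W4, W2, W3, W7, W8 and W5.
Key observation: the loop W9 -> W5 -> W2 -> W7 -> W8 -> W9 blocks itself forever; W4 and W3 wait into the deadlock from upstream.
A valid finishing order for the others: W6, W1.
Step-by-step check:
  W6 waits on nothing -> runs at once and releases m9 and m0
  run W1 (all its waits — m0 — are resolved); releases m1 and m2


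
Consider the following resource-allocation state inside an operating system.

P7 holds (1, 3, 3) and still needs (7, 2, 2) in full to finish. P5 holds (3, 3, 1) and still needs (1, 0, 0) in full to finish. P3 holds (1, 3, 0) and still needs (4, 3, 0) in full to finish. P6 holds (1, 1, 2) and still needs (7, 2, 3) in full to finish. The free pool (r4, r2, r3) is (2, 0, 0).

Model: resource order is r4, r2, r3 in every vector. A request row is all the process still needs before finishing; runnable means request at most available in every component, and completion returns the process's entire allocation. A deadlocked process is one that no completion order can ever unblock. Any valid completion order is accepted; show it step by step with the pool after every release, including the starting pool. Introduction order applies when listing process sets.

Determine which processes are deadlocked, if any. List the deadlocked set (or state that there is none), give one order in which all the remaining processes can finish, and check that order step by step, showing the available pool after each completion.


Deadlocked: P7 and P6.
Key observation: r4 is the bottleneck — with P5, P3 done the pool holds (6, 6, 1), short of every remaining need.
One completion order for the rest: P5, P3. Check, step by step:
  pool = (2, 0, 0)
  run P5 (needs (1, 0, 0), free (2, 0, 0)); after release of (3, 3, 1) the pool is (5, 3, 1)
  run P3 (needs (4, 3, 0), free (5, 3, 1)); after release of (1, 3, 0) the pool is (6, 6, 1)
The stuck group stays short no matter what:
  blocked: P7 wants (7, 2, 2), pool (6, 6, 1) — not enough r4 and r3
  blocked: P6 wants (7, 2, 3), pool (6, 6, 1) — not enough r4 and r3


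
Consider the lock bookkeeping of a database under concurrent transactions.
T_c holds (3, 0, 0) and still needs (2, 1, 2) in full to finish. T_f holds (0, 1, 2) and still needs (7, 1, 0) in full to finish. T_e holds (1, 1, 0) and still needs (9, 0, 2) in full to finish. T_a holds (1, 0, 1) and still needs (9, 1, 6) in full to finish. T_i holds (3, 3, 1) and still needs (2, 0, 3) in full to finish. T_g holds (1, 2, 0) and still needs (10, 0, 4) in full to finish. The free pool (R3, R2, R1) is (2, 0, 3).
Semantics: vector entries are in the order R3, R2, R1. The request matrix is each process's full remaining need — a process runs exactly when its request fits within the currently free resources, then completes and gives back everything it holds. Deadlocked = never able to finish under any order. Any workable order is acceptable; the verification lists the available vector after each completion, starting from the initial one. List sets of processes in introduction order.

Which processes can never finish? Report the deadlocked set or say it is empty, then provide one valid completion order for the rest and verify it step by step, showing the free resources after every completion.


Deadlocked: T_e, T_a and T_g.
Key observation: T_i, T_c, T_f can finish, but then (8, 4, 6) is all there is, and the blocked group's R3 demands exceed it.
One completion order for the rest: T_i, T_c, T_f. Verifying each step:
  pool = (2, 0, 3)
  T_i needs (2, 0, 3) <= (2, 0, 3) -> finishes; pool += (3, 3, 1) = (5, 3, 4)
  T_c needs (2, 1, 2) <= (5, 3, 4) -> finishes; pool += (3, 0, 0) = (8, 3, 4)
  T_f needs (7, 1, 0) <= (8, 3, 4) -> finishes; pool += (0, 1, 2) = (8, 4, 6)
The blocked processes can never fit:
  blocked: T_e wants (9, 0, 2), pool (8, 4, 6) — not enough R3
  blocked: T_a wants (9, 1, 6), pool (8, 4, 6) — not enough R3
  blocked: T_g wants (10, 0, 4), pool (8, 4, 6) — not enough R3


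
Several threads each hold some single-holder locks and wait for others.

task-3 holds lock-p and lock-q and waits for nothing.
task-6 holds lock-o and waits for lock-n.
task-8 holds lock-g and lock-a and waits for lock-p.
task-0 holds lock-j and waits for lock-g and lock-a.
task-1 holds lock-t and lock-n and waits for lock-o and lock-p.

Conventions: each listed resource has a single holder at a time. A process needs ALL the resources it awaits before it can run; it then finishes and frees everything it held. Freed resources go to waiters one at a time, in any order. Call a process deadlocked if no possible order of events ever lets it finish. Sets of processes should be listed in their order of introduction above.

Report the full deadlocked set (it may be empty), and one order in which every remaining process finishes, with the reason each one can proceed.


The deadlocked set is task-6 and task-1.
Key observation: the loop task-6 -> task-1 -> task-6 blocks itself forever; no other process is dragged down with it.
The rest can finish in the order task-3, task-8, task-0.
Walking it through:
  run task-3 (it waits on nothing); releases lock-p and lock-q
  run task-8 (all its waits — lock-p — are resolved); releases lock-g and lock-a
  run task-0 (all its waits — lock-g and lock-a — are resolved); releases lock-j


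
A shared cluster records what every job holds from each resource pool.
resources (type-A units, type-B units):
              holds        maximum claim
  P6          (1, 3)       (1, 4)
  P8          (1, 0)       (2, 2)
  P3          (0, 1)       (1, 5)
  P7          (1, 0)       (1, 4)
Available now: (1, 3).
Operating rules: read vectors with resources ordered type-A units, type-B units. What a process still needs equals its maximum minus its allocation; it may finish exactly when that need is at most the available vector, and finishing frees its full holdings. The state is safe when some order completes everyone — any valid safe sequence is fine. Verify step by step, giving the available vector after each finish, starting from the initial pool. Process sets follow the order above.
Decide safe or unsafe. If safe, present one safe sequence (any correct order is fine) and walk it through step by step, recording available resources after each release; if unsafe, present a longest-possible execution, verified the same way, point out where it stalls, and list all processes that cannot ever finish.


SAFE — a valid safe sequence is P6, P7, P3, P8.
Key observation: no step in this order meets a requested resource exactly; the smallest headroom is 2, first reached at P6 (need (0, 1), pool (1, 3)).
Verifying each step:
  pool = (1, 3)
  P6: need (0, 1) fits (1, 3); releases (1, 3), pool now (2, 6)
  P7: need (0, 4) fits (2, 6); releases (1, 0), pool now (3, 6)
  P3: need (1, 4) fits (3, 6); releases (0, 1), pool now (3, 7)
  P8: need (1, 2) fits (3, 7); releases (1, 0), pool now (4, 7)


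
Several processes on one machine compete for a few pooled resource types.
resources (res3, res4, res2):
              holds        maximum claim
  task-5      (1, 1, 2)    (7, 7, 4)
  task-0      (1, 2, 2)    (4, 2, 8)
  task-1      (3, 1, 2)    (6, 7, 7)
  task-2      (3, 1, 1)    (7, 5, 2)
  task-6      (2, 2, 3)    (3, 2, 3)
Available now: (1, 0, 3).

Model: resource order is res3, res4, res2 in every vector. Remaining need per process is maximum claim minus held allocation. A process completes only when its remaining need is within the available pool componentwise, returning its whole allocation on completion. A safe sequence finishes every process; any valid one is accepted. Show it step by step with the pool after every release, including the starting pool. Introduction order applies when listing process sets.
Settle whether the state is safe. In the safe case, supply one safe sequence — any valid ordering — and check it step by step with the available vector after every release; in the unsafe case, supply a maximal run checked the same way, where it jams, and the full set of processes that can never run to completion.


UNSAFE — no complete ordering exists.
Key observation: once task-6, task-0, task-2 finish, the pool peaks at (7, 5, 9) — and every remaining process still needs more res4 than that.
Going as far as possible: task-6, task-0, task-2; after that, nothing fits. Walking it through:
  pool = (1, 0, 3)
  task-6 needs (1, 0, 0) <= (1, 0, 3) -> finishes; pool += (2, 2, 3) = (3, 2, 6)
  task-0 needs (3, 0, 6) <= (3, 2, 6) -> finishes; pool += (1, 2, 2) = (4, 4, 8)
  task-2 needs (4, 4, 1) <= (4, 4, 8) -> finishes; pool += (3, 1, 1) = (7, 5, 9)
  blocked: task-5 wants (6, 6, 2), pool (7, 5, 9) — not enough res4
  blocked: task-1 wants (3, 6, 5), pool (7, 5, 9) — not enough res4
Processes that can never finish: task-5 and task-1.


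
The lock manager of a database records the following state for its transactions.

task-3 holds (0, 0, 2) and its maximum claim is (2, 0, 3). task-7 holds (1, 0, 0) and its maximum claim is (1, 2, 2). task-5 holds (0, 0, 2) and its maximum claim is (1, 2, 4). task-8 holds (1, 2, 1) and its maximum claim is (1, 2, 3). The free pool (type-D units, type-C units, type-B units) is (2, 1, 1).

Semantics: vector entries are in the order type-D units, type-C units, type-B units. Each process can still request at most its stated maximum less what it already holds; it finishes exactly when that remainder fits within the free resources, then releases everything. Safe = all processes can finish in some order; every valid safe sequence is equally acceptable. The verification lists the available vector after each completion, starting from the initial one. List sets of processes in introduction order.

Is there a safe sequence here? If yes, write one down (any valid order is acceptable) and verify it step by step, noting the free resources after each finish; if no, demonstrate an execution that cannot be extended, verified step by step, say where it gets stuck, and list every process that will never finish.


SAFE — a valid safe sequence is task-3, task-8, task-5, task-7.
Key observation: reading the order forward, task-3 is the first process whose need (2, 0, 1) meets the free pool (2, 1, 1) exactly on a resource it requests.
Step-by-step check:
  pool = (2, 1, 1)
  task-3: need (2, 0, 1) fits (2, 1, 1); releases (0, 0, 2), pool now (2, 1, 3)
  task-8: need (0, 0, 2) fits (2, 1, 3); releases (1, 2, 1), pool now (3, 3, 4)
  task-5: need (1, 2, 2) fits (3, 3, 4); releases (0, 0, 2), pool now (3, 3, 6)
  task-7: need (0, 2, 2) fits (3, 3, 6); releases (1, 0, 0), pool now (4, 3, 6)


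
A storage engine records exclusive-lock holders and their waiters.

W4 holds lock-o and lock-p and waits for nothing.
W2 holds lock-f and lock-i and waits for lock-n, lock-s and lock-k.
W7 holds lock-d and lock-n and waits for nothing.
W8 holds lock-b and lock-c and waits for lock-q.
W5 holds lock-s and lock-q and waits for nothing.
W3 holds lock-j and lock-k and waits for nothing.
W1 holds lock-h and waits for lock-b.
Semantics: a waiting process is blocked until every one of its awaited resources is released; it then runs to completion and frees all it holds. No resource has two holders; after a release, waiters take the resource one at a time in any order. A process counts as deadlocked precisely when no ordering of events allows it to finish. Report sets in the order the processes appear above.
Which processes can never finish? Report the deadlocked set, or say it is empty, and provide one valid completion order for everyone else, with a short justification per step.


Nothing here is deadlocked.
Key observation: although several processes wait, no cycle exists — each chain bottoms out at a free runner.
A valid finishing order for the others: W5, W7, W8, W3, W4, W2, W1.
Walking it through:
  run W5 (it waits on nothing); releases lock-s and lock-q
  run W7 (it waits on nothing); releases lock-d and lock-n
  W8: everything it awaited (lock-q) is free; runs, freeing lock-b and lock-c
  run W3 (it waits on nothing); releases lock-j and lock-k
  run W4 (it waits on nothing); releases lock-o and lock-p
  W2: everything it awaited (lock-n, lock-s and lock-k) is free; runs, freeing lock-f and lock-i
  W1: everything it awaited (lock-b) is free; runs, freeing lock-h


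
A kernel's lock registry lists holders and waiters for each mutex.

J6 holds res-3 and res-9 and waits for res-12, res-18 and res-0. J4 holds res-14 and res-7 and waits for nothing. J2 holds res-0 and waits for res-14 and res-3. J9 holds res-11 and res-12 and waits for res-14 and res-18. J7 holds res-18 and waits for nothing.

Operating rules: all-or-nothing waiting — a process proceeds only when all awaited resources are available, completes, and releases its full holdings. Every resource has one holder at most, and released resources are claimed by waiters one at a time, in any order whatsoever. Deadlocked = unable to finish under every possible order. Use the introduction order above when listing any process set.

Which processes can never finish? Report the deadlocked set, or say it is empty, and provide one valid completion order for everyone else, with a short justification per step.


The deadlocked set is J6 and J2.
Key observation: nobody on the ring J6 -> J2 -> J6 can start until another member finishes, which never happens; no other process is dragged down with it.
A valid finishing order for the others: J4, J7, J9.
Walking it through:
  J4 waits on nothing -> runs at once and releases res-14 and res-7
  J7 waits on nothing -> runs at once and releases res-18
  J9: everything it awaited (res-14 and res-18) is free; runs, freeing res-11 and res-12


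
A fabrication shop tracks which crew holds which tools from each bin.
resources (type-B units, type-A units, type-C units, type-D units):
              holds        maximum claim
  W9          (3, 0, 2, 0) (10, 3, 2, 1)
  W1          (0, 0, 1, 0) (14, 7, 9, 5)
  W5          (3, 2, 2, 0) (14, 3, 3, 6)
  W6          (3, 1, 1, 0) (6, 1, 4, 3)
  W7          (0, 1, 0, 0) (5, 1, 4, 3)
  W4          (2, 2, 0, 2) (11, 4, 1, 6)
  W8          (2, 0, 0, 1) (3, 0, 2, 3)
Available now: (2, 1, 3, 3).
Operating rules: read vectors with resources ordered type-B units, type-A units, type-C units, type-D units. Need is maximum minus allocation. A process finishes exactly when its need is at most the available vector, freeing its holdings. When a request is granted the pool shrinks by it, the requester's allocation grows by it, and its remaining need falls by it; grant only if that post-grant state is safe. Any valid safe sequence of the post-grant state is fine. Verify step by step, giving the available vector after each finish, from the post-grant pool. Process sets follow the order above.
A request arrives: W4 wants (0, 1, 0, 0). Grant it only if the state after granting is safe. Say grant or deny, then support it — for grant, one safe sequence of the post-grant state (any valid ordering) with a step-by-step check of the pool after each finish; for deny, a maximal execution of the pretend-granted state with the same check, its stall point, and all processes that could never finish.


DENY: after the grant no complete ordering would exist.
Key observation: after W8, W6, W7 the pool peaks at (7, 2, 4, 4), and each blocked process is short somewhere: W9 on type-A units; W1 on type-B units, type-A units, type-C units, type-D units; W5 on type-B units, type-D units; W4 on type-B units.
Pretend the grant happened; the run W8, W6, W7 goes as far as possible. Check, step by step:
  pool = (2, 0, 3, 3)
  W8 needs (1, 0, 2, 2) <= (2, 0, 3, 3) -> finishes; pool += (2, 0, 0, 1) = (4, 0, 3, 4)
  W6 needs (3, 0, 3, 3) <= (4, 0, 3, 4) -> finishes; pool += (3, 1, 1, 0) = (7, 1, 4, 4)
  W7 needs (5, 0, 4, 3) <= (7, 1, 4, 4) -> finishes; pool += (0, 1, 0, 0) = (7, 2, 4, 4)
  W9 still needs (7, 3, 0, 1) but only (7, 2, 4, 4) is free — short on type-A units
  W1 still needs (14, 7, 8, 5) but only (7, 2, 4, 4) is free — short on type-B units, type-A units, type-C units and type-D units
  W5 still needs (11, 1, 1, 6) but only (7, 2, 4, 4) is free — short on type-B units and type-D units
  W4 still needs (9, 1, 1, 4) but only (7, 2, 4, 4) is free — short on type-B units
Post-grant, the permanently blocked set is W9, W1, W5 and W4.


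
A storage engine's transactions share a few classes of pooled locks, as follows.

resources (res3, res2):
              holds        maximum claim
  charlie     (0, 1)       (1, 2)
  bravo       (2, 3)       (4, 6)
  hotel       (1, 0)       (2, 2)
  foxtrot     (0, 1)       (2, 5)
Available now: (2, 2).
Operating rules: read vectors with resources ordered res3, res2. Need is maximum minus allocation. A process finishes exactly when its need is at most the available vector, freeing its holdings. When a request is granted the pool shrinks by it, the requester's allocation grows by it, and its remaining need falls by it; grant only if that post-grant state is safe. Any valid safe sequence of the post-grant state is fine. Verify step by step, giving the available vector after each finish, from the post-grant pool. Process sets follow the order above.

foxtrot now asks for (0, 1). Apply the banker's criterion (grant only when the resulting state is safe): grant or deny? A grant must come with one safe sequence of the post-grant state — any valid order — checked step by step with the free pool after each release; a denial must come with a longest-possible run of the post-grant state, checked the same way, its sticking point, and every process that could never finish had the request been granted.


DENY — the pretend-granted state is unsafe.
Key observation: the pool after charlie, hotel is (3, 2); every surviving request exceeds it in res2, so progress ends there.
Pretend the grant happened; the run charlie, hotel goes as far as possible. Check, step by step:
  pool = (2, 1)
  run charlie (needs (1, 1), free (2, 1)); after release of (0, 1) the pool is (2, 2)
  run hotel (needs (1, 2), free (2, 2)); after release of (1, 0) the pool is (3, 2)
  blocked: bravo wants (2, 3), pool (3, 2) — not enough res2
  blocked: foxtrot wants (2, 3), pool (3, 2) — not enough res2
Had the request been granted, bravo and foxtrot could never finish.


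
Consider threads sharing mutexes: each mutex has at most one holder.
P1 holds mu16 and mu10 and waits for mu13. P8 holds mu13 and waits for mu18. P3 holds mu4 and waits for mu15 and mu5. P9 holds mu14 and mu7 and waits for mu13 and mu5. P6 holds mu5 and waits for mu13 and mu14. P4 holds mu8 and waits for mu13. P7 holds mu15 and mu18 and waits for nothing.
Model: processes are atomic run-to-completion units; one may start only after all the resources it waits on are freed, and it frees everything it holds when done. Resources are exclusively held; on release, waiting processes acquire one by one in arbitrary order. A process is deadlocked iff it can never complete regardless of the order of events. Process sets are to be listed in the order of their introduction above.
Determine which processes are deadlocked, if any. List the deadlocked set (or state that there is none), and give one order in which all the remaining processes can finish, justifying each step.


Deadlocked: P3, P9 and P6.
Key observation: the cycle P6 -> P9 -> P6 can never break — each member waits on the next; P3 waits into the deadlock from upstream.
The rest can finish in the order P7, P8, P4, P1.
Walking it through:
  P7 waits on nothing -> runs at once and releases mu15 and mu18
  P8: everything it awaited (mu18) is free; runs, freeing mu13
  P4: everything it awaited (mu13) is free; runs, freeing mu8
  P1: everything it awaited (mu13) is free; runs, freeing mu16 and mu10
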